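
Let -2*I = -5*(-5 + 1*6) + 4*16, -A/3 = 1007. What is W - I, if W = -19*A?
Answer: 114857/2 ≈ 57429.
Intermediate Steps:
A = -3021 (A = -3*1007 = -3021)
I = -59/2 (I = -(-5*(-5 + 1*6) + 4*16)/2 = -(-5*(-5 + 6) + 64)/2 = -(-5*1 + 64)/2 = -(-5 + 64)/2 = -1/2*59 = -59/2 ≈ -29.500)
W = 57399 (W = -19*(-3021) = 57399)
W - I = 57399 - 1*(-59/2) = 57399 + 59/2 = 114857/2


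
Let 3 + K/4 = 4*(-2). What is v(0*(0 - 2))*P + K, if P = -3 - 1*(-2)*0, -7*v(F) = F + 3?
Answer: -299/7 ≈ -42.714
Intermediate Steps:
K = -44 (K = -12 + 4*(4*(-2)) = -12 + 4*(-8) = -12 - 32 = -44)
v(F) = -3/7 - F/7 (v(F) = -(F + 3)/7 = -(3 + F)/7 = -3/7 - F/7)
P = -3 (P = -3 + 2*0 = -3 + 0 = -3)
v(0*(0 - 2))*P + K = (-3/7 - 0*(0 - 2))*(-3) - 44 = (-3/7 - 0*(-2))*(-3) - 44 = (-3/7 - 1/7*0)*(-3) - 44 = (-3/7 + 0)*(-3) - 44 = -3/7*(-3) - 44 = 9/7 - 44 = -299/7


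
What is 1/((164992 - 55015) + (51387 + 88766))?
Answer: 1/250130 ≈ 3.9979e-6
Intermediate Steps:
1/((164992 - 55015) + (51387 + 88766)) = 1/(109977 + 140153) = 1/250130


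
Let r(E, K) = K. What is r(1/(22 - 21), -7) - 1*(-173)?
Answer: 166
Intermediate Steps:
r(1/(22 - 21), -7) - 1*(-173) = -7 - 1*(-173) = -7 + 173 = 166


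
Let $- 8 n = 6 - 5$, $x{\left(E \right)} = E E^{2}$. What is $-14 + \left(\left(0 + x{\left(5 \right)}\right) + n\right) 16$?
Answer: $1984$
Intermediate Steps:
$x{\left(E \right)} = E^{3}$
$n = - \frac{1}{8}$ ($n = - \frac{6 - 5}{8} = \left(- \frac{1}{8}\right) 1 = - \frac{1}{8} \approx -0.125$)
$-14 + \left(\left(0 + x{\left(5 \right)}\right) + n\right) 16 = -14 + \left(\left(0 + 5^{3}\right) - \frac{1}{8}\right) 16 = -14 + \left(\left(0 + 125\right) - \frac{1}{8}\right) 16 = -14 + \left(125 - \frac{1}{8}\right) 16 = -14 + \frac{999}{8} \cdot 16 = -14 + 1998 = 1984$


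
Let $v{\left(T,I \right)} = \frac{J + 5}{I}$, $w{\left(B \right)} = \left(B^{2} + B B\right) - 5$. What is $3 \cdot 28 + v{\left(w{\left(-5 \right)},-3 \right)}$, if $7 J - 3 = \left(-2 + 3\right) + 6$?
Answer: $\frac{573}{7} \approx 81.857$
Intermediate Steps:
$J = \frac{10}{7}$ ($J = \frac{3}{7} + \frac{\left(-2 + 3\right) + 6}{7} = \frac{3}{7} + \frac{1 + 6}{7} = \frac{3}{7} + \frac{1}{7} \cdot 7 = \frac{3}{7} + 1 = \frac{10}{7} \approx 1.4286$)
$w{\left(B \right)} = -5 + 2 B^{2}$ ($w{\left(B \right)} = \left(B^{2} + B^{2}\right) - 5 = 2 B^{2} - 5 = -5 + 2 B^{2}$)
$v{\left(T,I \right)} = \frac{45}{7 I}$ ($v{\left(T,I \right)} = \frac{\frac{10}{7} + 5}{I} = \frac{45}{7 I}$)
$3 \cdot 28 + v{\left(w{\left(-5 \right)},-3 \right)} = 3 \cdot 28 + \frac{45}{7 \left(-3\right)} = 84 + \frac{45}{7} \left(- \frac{1}{3}\right) = 84 - \frac{15}{7} = \frac{573}{7}$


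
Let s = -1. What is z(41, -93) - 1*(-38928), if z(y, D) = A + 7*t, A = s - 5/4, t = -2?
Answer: 155647/4 ≈ 38912.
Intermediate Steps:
A = -9/4 (A = -1 - 5/4 = -9/4 ≈ -2.2500)
z(y, D) = -65/4 (z(y, D) = -9/4 + 7*(-2) = -9/4 - 14 = -65/4)
z(41, -93) - 1*(-38928) = -65/4 - 1*(-38928) = -65/4 + 38928 = 155647/4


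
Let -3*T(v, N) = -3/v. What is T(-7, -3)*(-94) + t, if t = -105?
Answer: -641/7 ≈ -91.571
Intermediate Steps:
T(v, N) = 1/v (T(v, N) = -(-1)/v = 1/v)
T(-7, -3)*(-94) + t = -94/(-7) - 105 = -⅐*(-94) - 105 = 94/7 - 105 = -641/7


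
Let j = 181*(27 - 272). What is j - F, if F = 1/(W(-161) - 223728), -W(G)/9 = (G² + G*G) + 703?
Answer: -30892190384/696633 ≈ -44345.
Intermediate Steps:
j = -44345 (j = 181*(-245) = -44345)
W(G) = -6327 - 18*G² (W(G) = -9*((G² + G*G) + 703) = -9*((G² + G²) + 703) = -9*(2*G² + 703) = -9*(703 + 2*G²) = -6327 - 18*G²)
F = -1/696633 (F = 1/((-6327 - 18*(-161)²) - 223728) = 1/((-6327 - 18*25921) - 223728) = 1/((-6327 - 466578) - 223728) = 1/(-472905 - 223728) = 1/(-696633) = -1/696633 ≈ -1.4355e-6)
j - F = -44345 - 1*(-1/696633) = -44345 + 1/696633 = -30892190384/696633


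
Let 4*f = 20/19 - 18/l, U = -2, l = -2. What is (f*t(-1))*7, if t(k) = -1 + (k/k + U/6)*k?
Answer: -6685/228 ≈ -29.320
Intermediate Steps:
f = 191/76 (f = (20/19 - 18/(-2))/4 = (20*(1/19) - 18*(-½))/4 = (20/19 + 9)/4 = (¼)*(191/19) = 191/76 ≈ 2.5132)
t(k) = -1 + 2*k/3 (t(k) = -1 + (k/k - 2/6)*k = -1 + (1 - 2*⅙)*k = -1 + (1 - ⅓)*k = -1 + 2*k/3)
(f*t(-1))*7 = (191*(-1 + (⅔)*(-1))/76)*7 = (191*(-1 - ⅔)/76)*7 = ((191/76)*(-5/3))*7 = -955/228*7 = -6685/228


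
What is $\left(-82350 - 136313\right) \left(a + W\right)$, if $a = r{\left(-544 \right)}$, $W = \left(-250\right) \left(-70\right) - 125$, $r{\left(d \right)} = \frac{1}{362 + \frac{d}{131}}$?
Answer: $- \frac{178102190125603}{46878} \approx -3.7993 \cdot 10^{9}$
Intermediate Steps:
$r{\left(d \right)} = \frac{1}{362 + \frac{d}{131}}$ ($r{\left(d \right)} = \frac{1}{362 + d \frac{1}{131}} = \frac{1}{362 + \frac{d}{131}}$)
$W = 17375$ ($W = 17500 - 125 = 17375$)
$a = \frac{131}{46878}$ ($a = \frac{131}{47422 - 544} = \frac{131}{46878} \approx 0.0027945$)
$\left(-82350 - 136313\right) \left(a + W\right) = \left(-82350 - 136313\right) \left(\frac{131}{46878} + 17375\right) = \left(-218663\right) \frac{814505381}{46878} = - \frac{178102190125603}{46878}$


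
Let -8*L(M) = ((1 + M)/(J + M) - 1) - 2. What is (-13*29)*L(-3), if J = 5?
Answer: -377/2 ≈ -188.50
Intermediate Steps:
L(M) = 3/8 - (1 + M)/(8*(5 + M)) (L(M) = -(((1 + M)/(5 + M) - 1) - 2)/8 = -((-1 + (1 + M)/(5 + M)) - 2)/8 = -(-3 + (1 + M)/(5 + M))/8 = 3/8 - (1 + M)/(8*(5 + M)))
(-13*29)*L(-3) = (-13*29)*((7 - 3)/(4*(5 - 3))) = -377*4/(4*2) = -377*½ = -377/2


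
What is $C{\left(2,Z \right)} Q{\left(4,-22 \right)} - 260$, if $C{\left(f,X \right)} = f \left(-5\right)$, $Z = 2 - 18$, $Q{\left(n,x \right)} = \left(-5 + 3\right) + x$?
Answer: $-20$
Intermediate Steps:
$Q{\left(n,x \right)} = -2 + x$
$Z = -16$ ($Z = 2 - 18 = -16$)
$C{\left(f,X \right)} = - 5 f$
$C{\left(2,Z \right)} Q{\left(4,-22 \right)} - 260 = \left(-5\right) 2 \left(-2 - 22\right) - 260 = \left(-10\right) \left(-24\right) - 260 = 240 - 260 = -20$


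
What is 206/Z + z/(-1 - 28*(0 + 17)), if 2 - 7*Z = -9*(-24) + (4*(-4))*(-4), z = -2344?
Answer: -18101/66303 ≈ -0.27300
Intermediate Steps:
Z = -278/7 (Z = 2/7 - (-9*(-24) + (4*(-4))*(-4))/7 = 2/7 - (216 - 16*(-4))/7 = 2/7 - (216 + 64)/7 = 2/7 - ⅐*280 = 2/7 - 40 = -278/7 ≈ -39.714)
206/Z + z/(-1 - 28*(0 + 17)) = 206/(-278/7) - 2344/(-1 - 28*(0 + 17)) = 206*(-7/278) - 2344/(-1 - 28*17) = -721/139 - 2344/(-1 - 476) = -721/139 - 2344/(-477) = -721/139 - 2344*(-1/477) = -721/139 + 2344/477 = -18101/66303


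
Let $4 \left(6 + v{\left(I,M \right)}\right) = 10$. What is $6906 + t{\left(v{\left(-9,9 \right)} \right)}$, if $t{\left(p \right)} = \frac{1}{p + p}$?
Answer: $\frac{48341}{7} \approx 6905.9$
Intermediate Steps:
$v{\left(I,M \right)} = - \frac{7}{2}$ ($v{\left(I,M \right)} = -6 + \frac{1}{4} \cdot 10 = -6 + \frac{5}{2} = - \frac{7}{2}$)
$t{\left(p \right)} = \frac{1}{2 p}$
$6906 + t{\left(v{\left(-9,9 \right)} \right)} = 6906 + \frac{1}{2 \left(- \frac{7}{2}\right)} = 6906 + \frac{1}{2} \left(- \frac{2}{7}\right) = 6906 - \frac{1}{7} = \frac{48341}{7}$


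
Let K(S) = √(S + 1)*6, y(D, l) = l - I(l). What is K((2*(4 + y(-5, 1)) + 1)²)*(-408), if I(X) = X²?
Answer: -2448*√82 ≈ -22168.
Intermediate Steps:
y(D, l) = l - l²
K(S) = 6*√(1 + S) (K(S) = √(1 + S)*6 = 6*√(1 + S))
K((2*(4 + y(-5, 1)) + 1)²)*(-408) = (6*√(1 + (2*(4 + 1*(1 - 1*1)) + 1)²))*(-408) = (6*√(1 + (2*(4 + 1*(1 - 1)) + 1)²))*(-408) = (6*√(1 + (2*(4 + 1*0) + 1)²))*(-408) = (6*√(1 + (2*(4 + 0) + 1)²))*(-408) = (6*√(1 + (2*4 + 1)²))*(-408) = (6*√(1 + (8 + 1)²))*(-408) = (6*√(1 + 9²))*(-408) = (6*√(1 + 81))*(-408) = (6*√82)*(-408) = -2448*√82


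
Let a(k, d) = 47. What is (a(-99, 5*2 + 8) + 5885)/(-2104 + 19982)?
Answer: 2966/8939 ≈ 0.33180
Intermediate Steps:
(a(-99, 5*2 + 8) + 5885)/(-2104 + 19982) = (47 + 5885)/(-2104 + 19982) = 5932/17878 = 5932*(1/17878) = 2966/8939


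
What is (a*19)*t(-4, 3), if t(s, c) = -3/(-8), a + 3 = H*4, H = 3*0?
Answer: -171/8 ≈ -21.375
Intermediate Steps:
H = 0
a = -3 (a = -3 + 0*4 = -3 + 0 = -3)
t(s, c) = 3/8 (t(s, c) = -3*(-⅛) = 3/8)
(a*19)*t(-4, 3) = -3*19*(3/8) = -57*3/8 = -171/8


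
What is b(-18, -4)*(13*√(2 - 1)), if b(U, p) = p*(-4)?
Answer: 208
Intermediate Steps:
b(U, p) = -4*p
b(-18, -4)*(13*√(2 - 1)) = (-4*(-4))*(13*√(2 - 1)) = 16*(13*√1) = 16*(13*1) = 16*13 = 208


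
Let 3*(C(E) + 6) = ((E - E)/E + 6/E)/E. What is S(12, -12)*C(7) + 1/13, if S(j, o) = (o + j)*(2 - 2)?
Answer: 1/13 ≈ 0.076923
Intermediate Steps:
C(E) = -6 + 2/E**2 (C(E) = -6 + (((E - E)/E + 6/E)/E)/3 = -6 + ((0/E + 6/E)/E)/3 = -6 + ((0 + 6/E)/E)/3 = -6 + ((6/E)/E)/3 = -6 + (6/E**2)/3 = -6 + 2/E**2)
S(j, o) = 0 (S(j, o) = (j + o)*0 = 0)
S(12, -12)*C(7) + 1/13 = 0*(-6 + 2/7**2) + 1/13 = 0*(-6 + 2*(1/49)) + 1/13 = 0*(-6 + 2/49) + 1/13 = 0*(-292/49) + 1/13 = 0 + 1/13 = 1/13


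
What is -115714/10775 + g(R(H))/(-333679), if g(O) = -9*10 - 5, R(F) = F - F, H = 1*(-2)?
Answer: -38610308181/3595391225 ≈ -10.739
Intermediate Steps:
H = -2
R(F) = 0
g(O) = -95 (g(O) = -90 - 5 = -95)
-115714/10775 + g(R(H))/(-333679) = -115714/10775 - 95/(-333679) = -115714*1/10775 - 95*(-1/333679) = -115714/10775 + 95/333679 = -38610308181/3595391225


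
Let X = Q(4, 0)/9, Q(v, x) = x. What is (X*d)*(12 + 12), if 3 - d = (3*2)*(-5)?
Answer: 0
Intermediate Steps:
d = 33 (d = 3 - 3*2*(-5) = 3 - 6*(-5) = 3 - 1*(-30) = 3 + 30 = 33)
X = 0 (X = 0/9 = 0*(⅑) = 0)
(X*d)*(12 + 12) = (0*33)*(12 + 12) = 0*24 = 0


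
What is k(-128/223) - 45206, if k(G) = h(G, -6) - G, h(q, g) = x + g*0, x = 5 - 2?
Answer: -10080141/223 ≈ -45202.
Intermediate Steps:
x = 3
h(q, g) = 3 (h(q, g) = 3 + g*0 = 3 + 0 = 3)
k(G) = 3 - G
k(-128/223) - 45206 = (3 - (-128)/223) - 45206 = (3 - 1*(-128/223)) - 45206 = (3 + 128/223) - 45206 = 797/223 - 45206 = -10080141/223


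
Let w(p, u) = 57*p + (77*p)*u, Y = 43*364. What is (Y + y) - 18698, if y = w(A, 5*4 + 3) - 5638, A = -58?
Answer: -114708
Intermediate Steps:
Y = 15652
w(p, u) = 57*p + 77*p*u
y = -111662 (y = -58*(57 + 77*(5*4 + 3)) - 5638 = -58*(57 + 77*(20 + 3)) - 5638 = -58*(57 + 77*23) - 5638 = -58*(57 + 1771) - 5638 = -58*1828 - 5638 = -106024 - 5638 = -111662)
(Y + y) - 18698 = (15652 - 111662) - 18698 = -96010 - 18698 = -114708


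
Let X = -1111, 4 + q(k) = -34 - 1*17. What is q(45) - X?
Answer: 1056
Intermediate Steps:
q(k) = -55 (q(k) = -4 + (-34 - 1*17) = -4 + (-34 - 17) = -4 - 51 = -55)
q(45) - X = -55 - 1*(-1111) = -55 + 1111 = 1056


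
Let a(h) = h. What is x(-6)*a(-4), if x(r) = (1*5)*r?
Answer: 120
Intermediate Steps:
x(r) = 5*r
x(-6)*a(-4) = (5*(-6))*(-4) = -30*(-4) = 120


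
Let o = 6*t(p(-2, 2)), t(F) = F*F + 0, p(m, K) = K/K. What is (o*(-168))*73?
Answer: -73584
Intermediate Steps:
p(m, K) = 1
t(F) = F² (t(F) = F² + 0 = F²)
o = 6 (o = 6*1² = 6*1 = 6)
(o*(-168))*73 = (6*(-168))*73 = -1008*73 = -73584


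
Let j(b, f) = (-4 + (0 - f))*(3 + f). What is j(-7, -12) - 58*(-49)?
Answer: 2770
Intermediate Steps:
j(b, f) = (-4 - f)*(3 + f)
j(-7, -12) - 58*(-49) = (-12 - 1*(-12)² - 7*(-12)) - 58*(-49) = (-12 - 1*144 + 84) + 2842 = (-12 - 144 + 84) + 2842 = -72 + 2842 = 2770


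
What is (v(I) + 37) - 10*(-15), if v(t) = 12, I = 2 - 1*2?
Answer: 199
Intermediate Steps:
I = 0 (I = 2 - 2 = 0)
(v(I) + 37) - 10*(-15) = (12 + 37) - 10*(-15) = 49 + 150 = 199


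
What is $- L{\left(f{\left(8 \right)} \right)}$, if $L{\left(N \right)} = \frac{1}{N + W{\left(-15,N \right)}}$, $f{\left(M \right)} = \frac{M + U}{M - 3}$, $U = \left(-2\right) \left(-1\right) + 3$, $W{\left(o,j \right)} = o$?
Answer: $\frac{5}{62} \approx 0.080645$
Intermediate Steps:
$U = 5$ ($U = 2 + 3 = 5$)
$f{\left(M \right)} = \frac{5 + M}{-3 + M}$ ($f{\left(M \right)} = \frac{M + 5}{M - 3} = \frac{5 + M}{-3 + M}$)
$L{\left(N \right)} = \frac{1}{-15 + N}$ ($L{\left(N \right)} = \frac{1}{N - 15} = \frac{1}{-15 + N}$)
$- L{\left(f{\left(8 \right)} \right)} = - \frac{1}{-15 + \frac{5 + 8}{-3 + 8}} = - \frac{1}{-15 + \frac{1}{5} \cdot 13} = - \frac{1}{-15 + \frac{13}{5}} = - \frac{1}{- \frac{62}{5}} = \left(-1\right) \left(- \frac{5}{62}\right) = \frac{5}{62}$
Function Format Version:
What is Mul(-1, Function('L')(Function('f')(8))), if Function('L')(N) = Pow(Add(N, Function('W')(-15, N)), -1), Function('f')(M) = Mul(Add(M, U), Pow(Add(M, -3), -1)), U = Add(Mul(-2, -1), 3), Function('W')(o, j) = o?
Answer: Rational(5, 62) ≈ 0.080645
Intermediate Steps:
U = 5 (U = Add(2, 3) = 5)
Function('f')(M) = Mul(Pow(Add(-3, M), -1), Add(5, M)) (Function('f')(M) = Mul(Add(M, 5), Pow(Add(M, -3), -1)) = Mul(Add(5, M), Pow(Add(-3, M), -1)) = Mul(Pow(Add(-3, M), -1), Add(5, M)))
Function('L')(N) = Pow(Add(-15, N), -1) (Function('L')(N) = Pow(Add(N, -15), -1) = Pow(Add(-15, N), -1))
Mul(-1, Function('L')(Function('f')(8))) = Mul(-1, Pow(Add(-15, Mul(Pow(Add(-3, 8), -1), Add(5, 8))), -1)) = Mul(-1, Pow(Add(-15, Mul(Pow(5, -1), 13)), -1)) = Mul(-1, Pow(Add(-15, Mul(Rational(1, 5), 13)), -1)) = Mul(-1, Pow(Add(-15, Rational(13, 5)), -1)) = Mul(-1, Pow(Rational(-62, 5), -1)) = Mul(-1, Rational(-5, 62)) = Rational(5, 62)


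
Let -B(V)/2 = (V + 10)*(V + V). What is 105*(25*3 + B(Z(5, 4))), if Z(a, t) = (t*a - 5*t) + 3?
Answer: -8505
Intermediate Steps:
Z(a, t) = 3 - 5*t + a*t (Z(a, t) = (a*t - 5*t) + 3 = (-5*t + a*t) + 3 = 3 - 5*t + a*t)
B(V) = -4*V*(10 + V) (B(V) = -2*(V + 10)*(V + V) = -2*(10 + V)*2*V = -4*V*(10 + V))
105*(25*3 + B(Z(5, 4))) = 105*(25*3 - 4*(3 - 5*4 + 5*4)*(10 + (3 - 5*4 + 5*4))) = 105*(75 - 4*(3 - 20 + 20)*(10 + (3 - 20 + 20))) = 105*(75 - 4*3*(10 + 3)) = 105*(75 - 4*3*13) = 105*(75 - 156) = 105*(-81) = -8505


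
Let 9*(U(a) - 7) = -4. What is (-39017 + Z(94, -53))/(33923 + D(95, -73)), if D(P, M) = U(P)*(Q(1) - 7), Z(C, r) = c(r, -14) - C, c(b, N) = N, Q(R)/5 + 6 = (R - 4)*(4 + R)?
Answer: -352125/298699 ≈ -1.1789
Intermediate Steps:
Q(R) = -30 + 5*(-4 + R)*(4 + R) (Q(R) = -30 + 5*((R - 4)*(4 + R)) = -30 + 5*((-4 + R)*(4 + R)) = -30 + 5*(-4 + R)*(4 + R))
U(a) = 59/9 (U(a) = 7 + (⅑)*(-4) = 7 - 4/9 = 59/9)
Z(C, r) = -14 - C
D(P, M) = -6608/9 (D(P, M) = 59*((-110 + 5*1²) - 7)/9 = 59*((-110 + 5*1) - 7)/9 = 59*((-110 + 5) - 7)/9 = 59*(-105 - 7)/9 = (59/9)*(-112) = -6608/9)
(-39017 + Z(94, -53))/(33923 + D(95, -73)) = (-39017 + (-14 - 1*94))/(33923 - 6608/9) = (-39017 + (-14 - 94))/(298699/9) = (-39017 - 108)*(9/298699) = -39125*9/298699 = -352125/298699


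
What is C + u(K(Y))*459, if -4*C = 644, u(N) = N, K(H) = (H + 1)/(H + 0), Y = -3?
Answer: 145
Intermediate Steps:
K(H) = (1 + H)/H
C = -161 (C = -¼*644 = -161)
C + u(K(Y))*459 = -161 + ((1 - 3)/(-3))*459 = -161 - ⅓*(-2)*459 = -161 + (⅔)*459 = -161 + 306 = 145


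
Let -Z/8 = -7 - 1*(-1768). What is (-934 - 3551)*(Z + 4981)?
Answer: 40844895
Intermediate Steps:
Z = -14088 (Z = -8*(-7 - 1*(-1768)) = -8*(-7 + 1768) = -8*1761 = -14088)
(-934 - 3551)*(Z + 4981) = (-934 - 3551)*(-14088 + 4981) = -4485*(-9107) = 40844895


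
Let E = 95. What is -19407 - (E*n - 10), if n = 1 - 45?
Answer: -15217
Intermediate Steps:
n = -44
-19407 - (E*n - 10) = -19407 - (95*(-44) - 10) = -19407 - (-4180 - 10) = -19407 - 1*(-4190) = -19407 + 4190 = -15217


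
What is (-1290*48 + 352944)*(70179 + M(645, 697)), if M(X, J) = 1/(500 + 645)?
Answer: 23385220714944/1145 ≈ 2.0424e+10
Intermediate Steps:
M(X, J) = 1/1145
(-1290*48 + 352944)*(70179 + M(645, 697)) = (-1290*48 + 352944)*(70179 + 1/1145) = (-61920 + 352944)*(80354956/1145) = 291024*(80354956/1145) = 23385220714944/1145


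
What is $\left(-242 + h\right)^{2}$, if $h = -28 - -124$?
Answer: $21316$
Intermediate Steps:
$h = 96$ ($h = -28 + 124 = 96$)
$\left(-242 + h\right)^{2} = \left(-242 + 96\right)^{2} = \left(-146\right)^{2} = 21316$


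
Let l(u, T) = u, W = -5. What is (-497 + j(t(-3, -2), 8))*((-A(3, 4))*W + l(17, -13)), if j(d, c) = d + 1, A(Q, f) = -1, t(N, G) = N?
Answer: -5988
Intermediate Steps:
j(d, c) = 1 + d
(-497 + j(t(-3, -2), 8))*((-A(3, 4))*W + l(17, -13)) = (-497 + (1 - 3))*(-1*(-1)*(-5) + 17) = (-497 - 2)*(1*(-5) + 17) = -499*(-5 + 17) = -499*12 = -5988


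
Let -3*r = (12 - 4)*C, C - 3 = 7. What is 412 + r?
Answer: 1156/3 ≈ 385.33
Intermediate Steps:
C = 10 (C = 3 + 7 = 10)
r = -80/3 (r = -(12 - 4)*10/3 = -8*10/3 = -⅓*80 = -80/3 ≈ -26.667)
412 + r = 412 - 80/3 = 1156/3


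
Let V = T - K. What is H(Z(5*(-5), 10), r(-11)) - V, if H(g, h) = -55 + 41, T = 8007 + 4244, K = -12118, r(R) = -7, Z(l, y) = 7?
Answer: -24383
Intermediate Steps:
T = 12251
V = 24369 (V = 12251 - 1*(-12118) = 12251 + 12118 = 24369)
H(g, h) = -14
H(Z(5*(-5), 10), r(-11)) - V = -14 - 1*24369 = -14 - 24369 = -24383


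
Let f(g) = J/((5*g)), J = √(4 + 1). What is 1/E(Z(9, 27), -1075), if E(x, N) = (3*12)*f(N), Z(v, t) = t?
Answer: -1075*√5/36 ≈ -66.771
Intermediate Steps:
J = √5 ≈ 2.2361
f(g) = √5/(5*g) (f(g) = √5/((5*g)) = √5*(1/(5*g)) = √5/(5*g))
E(x, N) = 36*√5/(5*N) (E(x, N) = (3*12)*(√5/(5*N)) = 36*(√5/(5*N)) = 36*√5/(5*N))
1/E(Z(9, 27), -1075) = 1/((36/5)*√5/(-1075)) = 1/((36/5)*√5*(-1/1075)) = 1/(-36*√5/5375) = -1075*√5/36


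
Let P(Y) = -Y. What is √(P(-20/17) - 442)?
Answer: I*√127398/17 ≈ 20.996*I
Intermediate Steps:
√(P(-20/17) - 442) = √(-(-20)/17 - 442) = √(-1*(-20/17) - 442) = √(20/17 - 442) = √(-7494/17) = I*√127398/17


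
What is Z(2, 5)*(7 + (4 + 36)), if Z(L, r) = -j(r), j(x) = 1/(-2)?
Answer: 47/2 ≈ 23.500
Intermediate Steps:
j(x) = -½
Z(L, r) = ½ (Z(L, r) = -1*(-½) = ½)
Z(2, 5)*(7 + (4 + 36)) = (7 + (4 + 36))/2 = (7 + 40)/2 = (½)*47 = 47/2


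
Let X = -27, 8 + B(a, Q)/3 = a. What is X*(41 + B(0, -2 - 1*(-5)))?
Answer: -459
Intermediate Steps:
B(a, Q) = -24 + 3*a
X*(41 + B(0, -2 - 1*(-5))) = -27*(41 + (-24 + 3*0)) = -27*(41 + (-24 + 0)) = -27*(41 - 24) = -27*17 = -459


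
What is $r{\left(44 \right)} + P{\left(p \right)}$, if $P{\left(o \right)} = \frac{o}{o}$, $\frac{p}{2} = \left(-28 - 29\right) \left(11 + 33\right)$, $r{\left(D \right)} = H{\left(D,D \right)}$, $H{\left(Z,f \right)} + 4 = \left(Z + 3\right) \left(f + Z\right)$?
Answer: $4133$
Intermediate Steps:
$H{\left(Z,f \right)} = -4 + \left(3 + Z\right) \left(Z + f\right)$ ($H{\left(Z,f \right)} = -4 + \left(Z + 3\right) \left(f + Z\right) = -4 + \left(3 + Z\right) \left(Z + f\right)$)
$r{\left(D \right)} = -4 + 2 D^{2} + 6 D$ ($r{\left(D \right)} = -4 + D^{2} + 3 D + 3 D + D D = -4 + D^{2} + 3 D + 3 D + D^{2} = -4 + 2 D^{2} + 6 D$)
$p = -5016$ ($p = 2 \left(-28 - 29\right) \left(11 + 33\right) = 2 \left(\left(-57\right) 44\right) = 2 \left(-2508\right) = -5016$)
$P{\left(o \right)} = 1$
$r{\left(44 \right)} + P{\left(p \right)} = \left(-4 + 2 \cdot 44^{2} + 6 \cdot 44\right) + 1 = \left(-4 + 2 \cdot 1936 + 264\right) + 1 = \left(-4 + 3872 + 264\right) + 1 = 4132 + 1 = 4133$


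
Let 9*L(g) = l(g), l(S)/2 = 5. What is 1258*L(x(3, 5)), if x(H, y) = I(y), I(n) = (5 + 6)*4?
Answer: 12580/9 ≈ 1397.8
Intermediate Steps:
l(S) = 10 (l(S) = 2*5 = 10)
I(n) = 44 (I(n) = 11*4 = 44)
x(H, y) = 44
L(g) = 10/9 (L(g) = (⅑)*10 = 10/9)
1258*L(x(3, 5)) = 1258*(10/9) = 12580/9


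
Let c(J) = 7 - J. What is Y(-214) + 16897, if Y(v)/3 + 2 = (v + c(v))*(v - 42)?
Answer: 11515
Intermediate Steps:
Y(v) = -888 + 21*v (Y(v) = -6 + 3*((v + (7 - v))*(v - 42)) = -6 + 3*(7*(-42 + v)) = -6 + 3*(-294 + 7*v) = -6 + (-882 + 21*v) = -888 + 21*v)
Y(-214) + 16897 = (-888 + 21*(-214)) + 16897 = (-888 - 4494) + 16897 = -5382 + 16897 = 11515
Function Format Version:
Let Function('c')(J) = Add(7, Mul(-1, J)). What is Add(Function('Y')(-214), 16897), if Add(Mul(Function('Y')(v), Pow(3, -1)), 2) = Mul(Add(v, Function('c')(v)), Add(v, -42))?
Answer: 11515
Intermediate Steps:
Function('Y')(v) = Add(-888, Mul(21, v)) (Function('Y')(v) = Add(-6, Mul(3, Mul(Add(v, Add(7, Mul(-1, v))), Add(v, -42)))) = Add(-6, Mul(3, Mul(7, Add(-42, v)))) = Add(-6, Mul(3, Add(-294, Mul(7, v)))) = Add(-6, Add(-882, Mul(21, v))) = Add(-888, Mul(21, v)))
Add(Function('Y')(-214), 16897) = Add(Add(-888, Mul(21, -214)), 16897) = Add(Add(-888, -4494), 16897) = Add(-5382, 16897) = 11515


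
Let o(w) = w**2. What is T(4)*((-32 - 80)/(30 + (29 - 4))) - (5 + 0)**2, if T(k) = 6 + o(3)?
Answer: -611/11 ≈ -55.545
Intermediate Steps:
T(k) = 15 (T(k) = 6 + 3**2 = 6 + 9 = 15)
T(4)*((-32 - 80)/(30 + (29 - 4))) - (5 + 0)**2 = 15*((-32 - 80)/(30 + (29 - 4))) - (5 + 0)**2 = 15*(-112/(30 + 25)) - 1*5**2 = 15*(-112/55) - 1*25 = 15*(-112*1/55) - 25 = 15*(-112/55) - 25 = -336/11 - 25 = -611/11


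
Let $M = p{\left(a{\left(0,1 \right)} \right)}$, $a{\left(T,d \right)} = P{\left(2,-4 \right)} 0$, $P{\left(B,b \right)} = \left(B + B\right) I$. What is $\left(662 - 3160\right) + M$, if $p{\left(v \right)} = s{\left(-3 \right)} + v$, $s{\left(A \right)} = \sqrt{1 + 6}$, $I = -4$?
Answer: $-2498 + \sqrt{7} \approx -2495.4$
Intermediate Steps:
$P{\left(B,b \right)} = - 8 B$ ($P{\left(B,b \right)} = \left(B + B\right) \left(-4\right) = 2 B \left(-4\right) = - 8 B$)
$a{\left(T,d \right)} = 0$ ($a{\left(T,d \right)} = \left(-8\right) 2 \cdot 0 = \left(-16\right) 0 = 0$)
$s{\left(A \right)} = \sqrt{7}$
$p{\left(v \right)} = v + \sqrt{7}$ ($p{\left(v \right)} = \sqrt{7} + v = v + \sqrt{7}$)
$M = \sqrt{7}$ ($M = 0 + \sqrt{7} = \sqrt{7} \approx 2.6458$)
$\left(662 - 3160\right) + M = \left(662 - 3160\right) + \sqrt{7} = -2498 + \sqrt{7}$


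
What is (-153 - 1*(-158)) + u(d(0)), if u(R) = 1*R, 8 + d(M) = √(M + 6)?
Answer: -3 + √6 ≈ -0.55051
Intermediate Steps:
d(M) = -8 + √(6 + M) (d(M) = -8 + √(M + 6) = -8 + √(6 + M))
u(R) = R
(-153 - 1*(-158)) + u(d(0)) = (-153 - 1*(-158)) + (-8 + √(6 + 0)) = (-153 + 158) + (-8 + √6) = 5 + (-8 + √6) = -3 + √6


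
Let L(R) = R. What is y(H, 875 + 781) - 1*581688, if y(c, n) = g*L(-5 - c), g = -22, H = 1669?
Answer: -544860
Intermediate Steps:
y(c, n) = 110 + 22*c (y(c, n) = -22*(-5 - c) = 110 + 22*c)
y(H, 875 + 781) - 1*581688 = (110 + 22*1669) - 1*581688 = (110 + 36718) - 581688 = 36828 - 581688 = -544860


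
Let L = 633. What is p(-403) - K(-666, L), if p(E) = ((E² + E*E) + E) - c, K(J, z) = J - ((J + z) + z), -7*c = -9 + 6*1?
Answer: 2279764/7 ≈ 3.2568e+5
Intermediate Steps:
c = 3/7 (c = -(-9 + 6*1)/7 = -(-9 + 6)/7 = -⅐*(-3) = 3/7 ≈ 0.42857)
K(J, z) = -2*z (K(J, z) = J - (J + 2*z) = J + (-J - 2*z) = -2*z)
p(E) = -3/7 + E + 2*E² (p(E) = ((E² + E*E) + E) - 1*3/7 = ((E² + E²) + E) - 3/7 = (2*E² + E) - 3/7 = (E + 2*E²) - 3/7 = -3/7 + E + 2*E²)
p(-403) - K(-666, L) = (-3/7 - 403 + 2*(-403)²) - (-2)*633 = (-3/7 - 403 + 2*162409) - 1*(-1266) = (-3/7 - 403 + 324818) + 1266 = 2270902/7 + 1266 = 2279764/7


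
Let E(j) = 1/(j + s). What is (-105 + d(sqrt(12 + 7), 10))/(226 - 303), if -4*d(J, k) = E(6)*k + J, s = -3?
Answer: 635/462 + sqrt(19)/308 ≈ 1.3886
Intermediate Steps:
E(j) = 1/(-3 + j) (E(j) = 1/(j - 3) = 1/(-3 + j))
d(J, k) = -J/4 - k/12 (d(J, k) = -(k/(-3 + 6) + J)/4 = -(k/3 + J)/4 = -(J + k/3)/4 = -J/4 - k/12)
(-105 + d(sqrt(12 + 7), 10))/(226 - 303) = (-105 + (-sqrt(12 + 7)/4 - 1/12*10))/(226 - 303) = (-105 + (-sqrt(19)/4 - 5/6))/(-77) = (-105 + (-5/6 - sqrt(19)/4))*(-1/77) = (-635/6 - sqrt(19)/4)*(-1/77) = 635/462 + sqrt(19)/308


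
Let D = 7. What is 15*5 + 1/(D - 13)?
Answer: 449/6 ≈ 74.833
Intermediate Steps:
15*5 + 1/(D - 13) = 15*5 + 1/(7 - 13) = 75 + 1/(-6) = 75 - 1/6 = 449/6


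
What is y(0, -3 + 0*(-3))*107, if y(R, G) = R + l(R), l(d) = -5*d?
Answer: 0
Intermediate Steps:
y(R, G) = -4*R (y(R, G) = R - 5*R = -4*R)
y(0, -3 + 0*(-3))*107 = -4*0*107 = 0*107 = 0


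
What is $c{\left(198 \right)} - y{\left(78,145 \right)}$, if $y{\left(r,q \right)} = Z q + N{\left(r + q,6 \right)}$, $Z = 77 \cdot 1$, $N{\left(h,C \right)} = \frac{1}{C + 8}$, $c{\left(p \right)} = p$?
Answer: $- \frac{153539}{14} \approx -10967.0$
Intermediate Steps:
$N{\left(h,C \right)} = \frac{1}{8 + C}$
$Z = 77$
$y{\left(r,q \right)} = \frac{1}{14} + 77 q$ ($y{\left(r,q \right)} = 77 q + \frac{1}{8 + 6} = 77 q + \frac{1}{14} = \frac{1}{14} + 77 q$)
$c{\left(198 \right)} - y{\left(78,145 \right)} = 198 - \left(\frac{1}{14} + 77 \cdot 145\right) = 198 - \left(\frac{1}{14} + 11165\right) = 198 - \frac{156311}{14} = - \frac{153539}{14}$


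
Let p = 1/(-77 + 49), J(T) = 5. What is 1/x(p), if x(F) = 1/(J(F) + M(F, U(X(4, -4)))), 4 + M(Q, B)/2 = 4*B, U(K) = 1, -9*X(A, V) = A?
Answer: 5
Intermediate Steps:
X(A, V) = -A/9
M(Q, B) = -8 + 8*B (M(Q, B) = -8 + 2*(4*B) = -8 + 8*B)
p = -1/28 (p = 1/(-28) = -1/28 ≈ -0.035714)
x(F) = ⅕ (x(F) = 1/(5 + (-8 + 8*1)) = 1/(5 + (-8 + 8)) = 1/(5 + 0) = 1/5 = ⅕)
1/x(p) = 1/(⅕) = 5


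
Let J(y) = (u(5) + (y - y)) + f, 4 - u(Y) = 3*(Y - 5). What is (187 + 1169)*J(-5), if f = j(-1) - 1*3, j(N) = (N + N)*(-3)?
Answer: 9492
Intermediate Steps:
j(N) = -6*N (j(N) = (2*N)*(-3) = -6*N)
u(Y) = 19 - 3*Y (u(Y) = 4 - 3*(Y - 5) = 4 - 3*(-5 + Y) = 4 - (-15 + 3*Y) = 4 + (15 - 3*Y) = 19 - 3*Y)
f = 3 (f = -6*(-1) - 1*3 = 6 - 3 = 3)
J(y) = 7 (J(y) = ((19 - 3*5) + (y - y)) + 3 = ((19 - 15) + 0) + 3 = (4 + 0) + 3 = 4 + 3 = 7)
(187 + 1169)*J(-5) = (187 + 1169)*7 = 1356*7 = 9492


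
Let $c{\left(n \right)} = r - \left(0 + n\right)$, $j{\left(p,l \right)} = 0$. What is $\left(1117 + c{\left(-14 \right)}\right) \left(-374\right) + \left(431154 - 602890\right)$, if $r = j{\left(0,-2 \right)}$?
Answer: $-594730$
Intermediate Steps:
$r = 0$
$c{\left(n \right)} = - n$ ($c{\left(n \right)} = 0 - \left(0 + n\right) = 0 - n = - n$)
$\left(1117 + c{\left(-14 \right)}\right) \left(-374\right) + \left(431154 - 602890\right) = \left(1117 - -14\right) \left(-374\right) + \left(431154 - 602890\right) = \left(1117 + 14\right) \left(-374\right) - 171736 = 1131 \left(-374\right) - 171736 = -422994 - 171736 = -594730$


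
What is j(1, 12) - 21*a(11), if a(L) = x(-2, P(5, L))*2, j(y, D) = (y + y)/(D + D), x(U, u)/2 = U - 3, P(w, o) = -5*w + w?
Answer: 5041/12 ≈ 420.08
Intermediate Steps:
P(w, o) = -4*w
x(U, u) = -6 + 2*U (x(U, u) = 2*(U - 3) = 2*(-3 + U) = -6 + 2*U)
j(y, D) = y/D (j(y, D) = (2*y)/((2*D)) = (2*y)*(1/(2*D)) = y/D)
a(L) = -20 (a(L) = (-6 + 2*(-2))*2 = (-6 - 4)*2 = -10*2 = -20)
j(1, 12) - 21*a(11) = 1/12 - 21*(-20) = 1*(1/12) + 420 = 1/12 + 420 = 5041/12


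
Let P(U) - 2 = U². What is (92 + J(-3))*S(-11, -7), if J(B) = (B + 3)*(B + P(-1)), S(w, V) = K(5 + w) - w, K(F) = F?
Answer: 460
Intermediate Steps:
S(w, V) = 5 (S(w, V) = (5 + w) - w = 5)
P(U) = 2 + U²
J(B) = (3 + B)² (J(B) = (B + 3)*(B + (2 + (-1)²)) = (3 + B)*(B + (2 + 1)) = (3 + B)*(B + 3) = (3 + B)*(3 + B) = (3 + B)²)
(92 + J(-3))*S(-11, -7) = (92 + (9 + (-3)² + 6*(-3)))*5 = (92 + (9 + 9 - 18))*5 = (92 + 0)*5 = 92*5 = 460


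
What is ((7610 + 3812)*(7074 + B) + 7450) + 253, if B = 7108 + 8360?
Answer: 257482427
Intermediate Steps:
B = 15468
((7610 + 3812)*(7074 + B) + 7450) + 253 = ((7610 + 3812)*(7074 + 15468) + 7450) + 253 = (11422*22542 + 7450) + 253 = (257474724 + 7450) + 253 = 257482174 + 253 = 257482427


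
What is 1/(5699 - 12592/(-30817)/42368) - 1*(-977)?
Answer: 454361619197283/465057868571 ≈ 977.00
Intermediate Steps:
1/(5699 - 12592/(-30817)/42368) - 1*(-977) = 1/(5699 - 12592*(-1/30817)*(1/42368)) + 977 = 1/(5699 + (12592/30817)*(1/42368)) + 977 = 1/(5699 + 787/81603416) + 977 = 1/(465057868571/81603416) + 977 = 81603416/465057868571 + 977 = 454361619197283/465057868571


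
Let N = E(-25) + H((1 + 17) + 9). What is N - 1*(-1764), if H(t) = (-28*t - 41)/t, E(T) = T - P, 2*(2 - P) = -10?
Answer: 45967/27 ≈ 1702.5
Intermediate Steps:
P = 7 (P = 2 - ½*(-10) = 2 + 5 = 7)
E(T) = -7 + T (E(T) = T - 1*7 = T - 7 = -7 + T)
H(t) = (-41 - 28*t)/t
N = -1661/27 (N = (-7 - 25) + (-28 - 41/((1 + 17) + 9)) = -32 + (-28 - 41/(18 + 9)) = -32 + (-28 - 41/27) = -32 - 797/27 = -1661/27 ≈ -61.518)
N - 1*(-1764) = -1661/27 - 1*(-1764) = -1661/27 + 1764 = 45967/27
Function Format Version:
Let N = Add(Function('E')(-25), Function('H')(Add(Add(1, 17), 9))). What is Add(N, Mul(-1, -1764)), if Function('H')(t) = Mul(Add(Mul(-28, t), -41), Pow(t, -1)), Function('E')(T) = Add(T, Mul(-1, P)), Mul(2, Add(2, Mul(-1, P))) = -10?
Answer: Rational(45967, 27) ≈ 1702.5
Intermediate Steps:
P = 7 (P = Add(2, Mul(Rational(-1, 2), -10)) = Add(2, 5) = 7)
Function('E')(T) = Add(-7, T) (Function('E')(T) = Add(T, Mul(-1, 7)) = Add(T, -7) = Add(-7, T))
Function('H')(t) = Mul(Pow(t, -1), Add(-41, Mul(-28, t))) (Function('H')(t) = Mul(Add(-41, Mul(-28, t)), Pow(t, -1)) = Mul(Pow(t, -1), Add(-41, Mul(-28, t))))
N = Rational(-1661, 27) (N = Add(Add(-7, -25), Add(-28, Mul(-41, Pow(Add(Add(1, 17), 9), -1)))) = Add(-32, Add(-28, Mul(-41, Pow(Add(18, 9), -1)))) = Add(-32, Add(-28, Mul(-41, Pow(27, -1)))) = Add(-32, Add(-28, Mul(-41, Rational(1, 27)))) = Add(-32, Add(-28, Rational(-41, 27))) = Add(-32, Rational(-797, 27)) = Rational(-1661, 27) ≈ -61.518)
Add(N, Mul(-1, -1764)) = Add(Rational(-1661, 27), Mul(-1, -1764)) = Add(Rational(-1661, 27), 1764) = Rational(45967, 27)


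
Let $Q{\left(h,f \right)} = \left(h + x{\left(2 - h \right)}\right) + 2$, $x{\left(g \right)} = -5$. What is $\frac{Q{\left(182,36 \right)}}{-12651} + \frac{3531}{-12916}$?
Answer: $- \frac{46982645}{163400316} \approx -0.28753$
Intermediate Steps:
$Q{\left(h,f \right)} = -3 + h$ ($Q{\left(h,f \right)} = \left(h - 5\right) + 2 = \left(-5 + h\right) + 2 = -3 + h$)
$\frac{Q{\left(182,36 \right)}}{-12651} + \frac{3531}{-12916} = \frac{-3 + 182}{-12651} + \frac{3531}{-12916} = 179 \left(- \frac{1}{12651}\right) + 3531 \left(- \frac{1}{12916}\right) = - \frac{179}{12651} - \frac{3531}{12916} = - \frac{46982645}{163400316}$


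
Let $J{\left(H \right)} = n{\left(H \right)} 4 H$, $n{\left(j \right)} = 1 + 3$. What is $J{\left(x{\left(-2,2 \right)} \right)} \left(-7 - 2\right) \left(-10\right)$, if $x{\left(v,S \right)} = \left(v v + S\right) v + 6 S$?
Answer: $0$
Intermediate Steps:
$n{\left(j \right)} = 4$
$x{\left(v,S \right)} = 6 S + v \left(S + v^{2}\right)$ ($x{\left(v,S \right)} = \left(v^{2} + S\right) v + 6 S = \left(S + v^{2}\right) v + 6 S = v \left(S + v^{2}\right) + 6 S = 6 S + v \left(S + v^{2}\right)$)
$J{\left(H \right)} = 16 H$ ($J{\left(H \right)} = 4 \cdot 4 H = 16 H$)
$J{\left(x{\left(-2,2 \right)} \right)} \left(-7 - 2\right) \left(-10\right) = 16 \left(\left(-2\right)^{3} + 6 \cdot 2 + 2 \left(-2\right)\right) \left(-7 - 2\right) \left(-10\right) = 16 \left(-8 + 12 - 4\right) \left(-9\right) \left(-10\right) = 16 \cdot 0 \left(-9\right) \left(-10\right) = 0 \left(-9\right) \left(-10\right) = 0 \left(-10\right) = 0$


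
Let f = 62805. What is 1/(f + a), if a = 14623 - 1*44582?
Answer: 1/32846 ≈ 3.0445e-5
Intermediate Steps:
a = -29959 (a = 14623 - 44582 = -29959)
1/(f + a) = 1/(62805 - 29959) = 1/32846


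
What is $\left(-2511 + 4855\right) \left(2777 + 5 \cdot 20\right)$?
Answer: $6743688$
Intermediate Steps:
$\left(-2511 + 4855\right) \left(2777 + 5 \cdot 20\right) = 2344 \left(2777 + 100\right) = 2344 \cdot 2877 = 6743688$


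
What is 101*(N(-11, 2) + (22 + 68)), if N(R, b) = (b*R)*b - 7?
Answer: 3939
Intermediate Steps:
N(R, b) = -7 + R*b**2 (N(R, b) = (R*b)*b - 7 = R*b**2 - 7 = -7 + R*b**2)
101*(N(-11, 2) + (22 + 68)) = 101*((-7 - 11*2**2) + (22 + 68)) = 101*((-7 - 11*4) + 90) = 101*((-7 - 44) + 90) = 101*(-51 + 90) = 101*39 = 3939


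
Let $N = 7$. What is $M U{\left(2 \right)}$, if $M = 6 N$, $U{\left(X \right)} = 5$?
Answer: $210$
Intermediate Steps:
$M = 42$ ($M = 6 \cdot 7 = 42$)
$M U{\left(2 \right)} = 42 \cdot 5 = 210$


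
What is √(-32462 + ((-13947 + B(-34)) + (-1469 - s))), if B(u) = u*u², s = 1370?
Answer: 2*I*√22138 ≈ 297.58*I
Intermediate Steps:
B(u) = u³
√(-32462 + ((-13947 + B(-34)) + (-1469 - s))) = √(-32462 + ((-13947 + (-34)³) + (-1469 - 1*1370))) = √(-32462 + ((-13947 - 39304) + (-1469 - 1370))) = √(-32462 + (-53251 - 2839)) = √(-32462 - 56090) = √(-88552) = 2*I*√22138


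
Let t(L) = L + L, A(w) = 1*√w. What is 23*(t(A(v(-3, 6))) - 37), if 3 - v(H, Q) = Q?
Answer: -851 + 46*I*√3 ≈ -851.0 + 79.674*I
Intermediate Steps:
v(H, Q) = 3 - Q
A(w) = √w
t(L) = 2*L
23*(t(A(v(-3, 6))) - 37) = 23*(2*√(3 - 1*6) - 37) = 23*(2*√(3 - 6) - 37) = 23*(2*√(-3) - 37) = 23*(2*(I*√3) - 37) = 23*(2*I*√3 - 37) = 23*(-37 + 2*I*√3) = -851 + 46*I*√3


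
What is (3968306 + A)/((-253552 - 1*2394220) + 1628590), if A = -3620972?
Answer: -173667/509591 ≈ -0.34080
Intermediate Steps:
(3968306 + A)/((-253552 - 1*2394220) + 1628590) = (3968306 - 3620972)/((-253552 - 1*2394220) + 1628590) = 347334/((-253552 - 2394220) + 1628590) = 347334/(-2647772 + 1628590) = 347334/(-1019182) = 347334*(-1/1019182) = -173667/509591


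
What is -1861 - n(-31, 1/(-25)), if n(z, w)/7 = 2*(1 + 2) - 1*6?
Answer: -1861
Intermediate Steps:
n(z, w) = 0 (n(z, w) = 7*(2*(1 + 2) - 1*6) = 7*(2*3 - 6) = 7*(6 - 6) = 7*0 = 0)
-1861 - n(-31, 1/(-25)) = -1861 - 1*0 = -1861 + 0 = -1861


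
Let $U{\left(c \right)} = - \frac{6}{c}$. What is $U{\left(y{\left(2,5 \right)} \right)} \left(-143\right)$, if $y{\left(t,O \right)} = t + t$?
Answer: $\frac{429}{2} \approx 214.5$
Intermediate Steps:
$y{\left(t,O \right)} = 2 t$
$U{\left(y{\left(2,5 \right)} \right)} \left(-143\right) = - \frac{6}{2 \cdot 2} \left(-143\right) = - \frac{6}{4} \left(-143\right) = \left(-6\right) \frac{1}{4} \left(-143\right) = \left(- \frac{3}{2}\right) \left(-143\right) = \frac{429}{2}$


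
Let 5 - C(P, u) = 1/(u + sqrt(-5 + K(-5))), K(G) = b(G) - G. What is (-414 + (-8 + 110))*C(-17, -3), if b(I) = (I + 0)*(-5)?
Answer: -1404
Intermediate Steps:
b(I) = -5*I (b(I) = I*(-5) = -5*I)
K(G) = -6*G (K(G) = -5*G - G = -6*G)
C(P, u) = 5 - 1/(5 + u) (C(P, u) = 5 - 1/(u + sqrt(-5 - 6*(-5))) = 5 - 1/(u + sqrt(-5 + 30)) = 5 - 1/(u + sqrt(25)) = 5 - 1/(u + 5) = 5 - 1/(5 + u))
(-414 + (-8 + 110))*C(-17, -3) = (-414 + (-8 + 110))*((24 + 5*(-3))/(5 - 3)) = (-414 + 102)*((24 - 15)/2) = -156*9 = -312*9/2 = -1404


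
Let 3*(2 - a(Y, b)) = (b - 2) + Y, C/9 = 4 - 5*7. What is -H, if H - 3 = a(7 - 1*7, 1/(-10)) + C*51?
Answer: 142233/10 ≈ 14223.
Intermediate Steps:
C = -279 (C = 9*(4 - 5*7) = 9*(4 - 35) = 9*(-31) = -279)
a(Y, b) = 8/3 - Y/3 - b/3 (a(Y, b) = 2 - ((b - 2) + Y)/3 = 2 - ((-2 + b) + Y)/3 = 2 - (-2 + Y + b)/3 = 2 + (⅔ - Y/3 - b/3) = 8/3 - Y/3 - b/3)
H = -142233/10 (H = 3 + ((8/3 - (7 - 1*7)/3 - ⅓/(-10)) - 279*51) = 3 + ((8/3 - (7 - 7)/3 - ⅓*(-⅒)) - 14229) = 3 + ((8/3 - ⅓*0 + 1/30) - 14229) = 3 + ((8/3 + 0 + 1/30) - 14229) = 3 + (27/10 - 14229) = 3 - 142263/10 = -142233/10 ≈ -14223.)
-H = -1*(-142233/10) = 142233/10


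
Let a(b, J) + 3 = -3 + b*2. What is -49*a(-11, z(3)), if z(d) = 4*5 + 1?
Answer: 1372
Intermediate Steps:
z(d) = 21 (z(d) = 20 + 1 = 21)
a(b, J) = -6 + 2*b (a(b, J) = -3 + (-3 + b*2) = -3 + (-3 + 2*b) = -6 + 2*b)
-49*a(-11, z(3)) = -49*(-6 + 2*(-11)) = -49*(-6 - 22) = -49*(-28) = 1372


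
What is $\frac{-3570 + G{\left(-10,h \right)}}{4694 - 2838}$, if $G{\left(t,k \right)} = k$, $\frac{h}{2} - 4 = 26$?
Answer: $- \frac{1755}{928} \approx -1.8912$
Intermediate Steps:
$h = 60$ ($h = 8 + 2 \cdot 26 = 8 + 52 = 60$)
$\frac{-3570 + G{\left(-10,h \right)}}{4694 - 2838} = \frac{-3570 + 60}{4694 - 2838} = - \frac{3510}{1856} = \left(-3510\right) \frac{1}{1856} = - \frac{1755}{928}$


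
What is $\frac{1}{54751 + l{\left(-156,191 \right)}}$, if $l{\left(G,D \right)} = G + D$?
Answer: $\frac{1}{54786} \approx 1.8253 \cdot 10^{-5}$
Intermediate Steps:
$l{\left(G,D \right)} = D + G$
$\frac{1}{54751 + l{\left(-156,191 \right)}} = \frac{1}{54751 + \left(191 - 156\right)} = \frac{1}{54751 + 35} = \frac{1}{54786}$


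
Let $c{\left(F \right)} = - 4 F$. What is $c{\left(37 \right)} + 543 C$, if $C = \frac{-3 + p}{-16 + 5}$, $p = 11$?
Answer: $- \frac{5972}{11} \approx -542.91$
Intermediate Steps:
$C = - \frac{8}{11}$ ($C = \frac{-3 + 11}{-16 + 5} = \frac{1}{-11} \cdot 8 = \left(- \frac{1}{11}\right) 8 = - \frac{8}{11} \approx -0.72727$)
$c{\left(37 \right)} + 543 C = \left(-4\right) 37 + 543 \left(- \frac{8}{11}\right) = -148 - \frac{4344}{11} = - \frac{5972}{11}$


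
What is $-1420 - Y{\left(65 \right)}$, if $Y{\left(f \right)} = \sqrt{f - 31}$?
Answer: $-1420 - \sqrt{34} \approx -1425.8$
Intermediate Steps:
$Y{\left(f \right)} = \sqrt{-31 + f}$
$-1420 - Y{\left(65 \right)} = -1420 - \sqrt{-31 + 65} = -1420 - \sqrt{34}$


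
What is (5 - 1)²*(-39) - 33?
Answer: -657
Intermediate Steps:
(5 - 1)²*(-39) - 33 = 4²*(-39) - 33 = 16*(-39) - 33 = -624 - 33 = -657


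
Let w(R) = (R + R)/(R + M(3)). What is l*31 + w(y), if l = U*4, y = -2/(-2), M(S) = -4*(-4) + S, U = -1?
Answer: -1239/10 ≈ -123.90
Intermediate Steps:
M(S) = 16 + S
y = 1 (y = -2*(-½) = 1)
w(R) = 2*R/(19 + R) (w(R) = (R + R)/(R + (16 + 3)) = (2*R)/(R + 19) = (2*R)/(19 + R) = 2*R/(19 + R))
l = -4 (l = -1*4 = -4)
l*31 + w(y) = -4*31 + 2*1/(19 + 1) = -124 + 2*1/20 = -124 + 2*1*(1/20) = -124 + ⅒ = -1239/10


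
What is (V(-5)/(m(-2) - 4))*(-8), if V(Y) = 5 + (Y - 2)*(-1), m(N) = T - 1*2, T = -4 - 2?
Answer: 8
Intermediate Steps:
T = -6
m(N) = -8 (m(N) = -6 - 1*2 = -6 - 2 = -8)
V(Y) = 7 - Y (V(Y) = 5 + (-2 + Y)*(-1) = 5 + (2 - Y) = 7 - Y)
(V(-5)/(m(-2) - 4))*(-8) = ((7 - 1*(-5))/(-8 - 4))*(-8) = ((7 + 5)/(-12))*(-8) = (12*(-1/12))*(-8) = -1*(-8) = 8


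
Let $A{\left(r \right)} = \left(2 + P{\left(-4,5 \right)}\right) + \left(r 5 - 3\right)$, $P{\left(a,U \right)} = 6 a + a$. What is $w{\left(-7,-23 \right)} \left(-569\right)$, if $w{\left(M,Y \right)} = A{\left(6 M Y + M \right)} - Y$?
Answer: $-2724941$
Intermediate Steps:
$P{\left(a,U \right)} = 7 a$
$A{\left(r \right)} = -29 + 5 r$ ($A{\left(r \right)} = \left(2 + 7 \left(-4\right)\right) + \left(r 5 - 3\right) = \left(2 - 28\right) + \left(5 r - 3\right) = -26 + \left(-3 + 5 r\right) = -29 + 5 r$)
$w{\left(M,Y \right)} = -29 - Y + 5 M + 30 M Y$ ($w{\left(M,Y \right)} = \left(-29 + 5 \left(6 M Y + M\right)\right) - Y = \left(-29 + 5 \left(M + 6 M Y\right)\right) - Y = \left(-29 + \left(5 M + 30 M Y\right)\right) - Y = \left(-29 + 5 M + 30 M Y\right) - Y = -29 - Y + 5 M + 30 M Y$)
$w{\left(-7,-23 \right)} \left(-569\right) = \left(-29 - -23 + 5 \left(-7\right) \left(1 + 6 \left(-23\right)\right)\right) \left(-569\right) = \left(-29 + 23 + 5 \left(-7\right) \left(1 - 138\right)\right) \left(-569\right) = \left(-29 + 23 + 5 \left(-7\right) \left(-137\right)\right) \left(-569\right) = \left(-29 + 23 + 4795\right) \left(-569\right) = 4789 \left(-569\right) = -2724941$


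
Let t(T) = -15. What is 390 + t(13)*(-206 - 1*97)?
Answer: 4935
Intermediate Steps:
390 + t(13)*(-206 - 1*97) = 390 - 15*(-206 - 1*97) = 390 - 15*(-206 - 97) = 390 - 15*(-303) = 390 + 4545 = 4935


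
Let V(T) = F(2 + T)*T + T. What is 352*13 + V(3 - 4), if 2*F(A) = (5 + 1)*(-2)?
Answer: 4581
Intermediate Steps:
F(A) = -6 (F(A) = ((5 + 1)*(-2))/2 = (6*(-2))/2 = (½)*(-12) = -6)
V(T) = -5*T (V(T) = -6*T + T = -5*T)
352*13 + V(3 - 4) = 352*13 - 5*(3 - 4) = 4576 - 5*(-1) = 4576 + 5 = 4581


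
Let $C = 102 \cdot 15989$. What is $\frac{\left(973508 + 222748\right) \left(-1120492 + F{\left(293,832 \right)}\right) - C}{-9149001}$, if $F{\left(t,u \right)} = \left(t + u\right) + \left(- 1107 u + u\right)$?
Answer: $\frac{813278773994}{3049667} \approx 2.6668 \cdot 10^{5}$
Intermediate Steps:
$C = 1630878$
$F{\left(t,u \right)} = t - 1105 u$ ($F{\left(t,u \right)} = \left(t + u\right) - 1106 u = t - 1105 u$)
$\frac{\left(973508 + 222748\right) \left(-1120492 + F{\left(293,832 \right)}\right) - C}{-9149001} = \frac{\left(973508 + 222748\right) \left(-1120492 + \left(293 - 919360\right)\right) - 1630878}{-9149001} = \left(1196256 \left(-1120492 + \left(293 - 919360\right)\right) - 1630878\right) \left(- \frac{1}{9149001}\right) = \left(1196256 \left(-1120492 - 919067\right) - 1630878\right) \left(- \frac{1}{9149001}\right) = \left(1196256 \left(-2039559\right) - 1630878\right) \left(- \frac{1}{9149001}\right) = \left(-2439834691104 - 1630878\right) \left(- \frac{1}{9149001}\right) = \left(-2439836321982\right) \left(- \frac{1}{9149001}\right) = \frac{813278773994}{3049667}$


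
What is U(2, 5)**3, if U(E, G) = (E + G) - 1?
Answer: 216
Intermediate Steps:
U(E, G) = -1 + E + G
U(2, 5)**3 = (-1 + 2 + 5)**3 = 6**3 = 216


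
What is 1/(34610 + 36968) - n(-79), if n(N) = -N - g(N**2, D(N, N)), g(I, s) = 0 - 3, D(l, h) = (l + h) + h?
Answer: -5869395/71578 ≈ -82.000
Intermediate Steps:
D(l, h) = l + 2*h (D(l, h) = (h + l) + h = l + 2*h)
g(I, s) = -3
n(N) = 3 - N (n(N) = -N - 1*(-3) = -N + 3 = 3 - N)
1/(34610 + 36968) - n(-79) = 1/(34610 + 36968) - (3 - 1*(-79)) = 1/71578 - (3 + 79) = 1/71578 - 1*82 = 1/71578 - 82 = -5869395/71578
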